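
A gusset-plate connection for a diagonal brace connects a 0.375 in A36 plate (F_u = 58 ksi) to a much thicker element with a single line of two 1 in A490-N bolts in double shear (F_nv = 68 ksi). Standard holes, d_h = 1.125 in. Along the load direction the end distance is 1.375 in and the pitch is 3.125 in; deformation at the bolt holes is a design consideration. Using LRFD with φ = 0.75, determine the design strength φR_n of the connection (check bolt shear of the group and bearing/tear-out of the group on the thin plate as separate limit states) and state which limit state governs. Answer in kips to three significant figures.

55.1 kips (bearing governs)

Bolt shear: A_b = π·1²/4 = 0.7854 in²; R_n = 68 × 0.7854 × 2 × 2 = 213.6 kips → 0.75 × 213.6 = 160 kips.
Bearing (1.2 l_c t F_u ≤ 2.4 d t F_u): upper limit = 2.4·1·0.375·58 = 52.2 kips.
  Edge l_c = 1.375 − 1.125/2 = 0.8125 → r_n = 21.21 kips; interior l_c = 3.125 − 1.125 = 2 → r_n = 52.2 kips.
  R_n,bearing = 1·21.21 + 1·52.2 = 73.41 kips → 0.75 × 73.41 = 55.1 kips.
Bearing governs: 55.1 kips.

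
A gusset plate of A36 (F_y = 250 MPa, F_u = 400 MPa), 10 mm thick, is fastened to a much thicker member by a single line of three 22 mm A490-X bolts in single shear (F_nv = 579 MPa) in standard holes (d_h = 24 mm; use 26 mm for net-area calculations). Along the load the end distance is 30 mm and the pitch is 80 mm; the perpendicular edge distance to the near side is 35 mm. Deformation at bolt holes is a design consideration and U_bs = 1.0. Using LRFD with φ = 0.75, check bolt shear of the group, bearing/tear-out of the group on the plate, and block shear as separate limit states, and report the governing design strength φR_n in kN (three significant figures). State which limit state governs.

280 kN (block shear governs)

Bolt shear: A_b = π·22²/4 = 380.1 mm²; R_n = 579 × 380.1 × 3 × 1 / 1000 = 660.3 kN → 0.75 × 660.3 = 495 kN.
Bearing: edge l_c = 18, r_n = 86.4 kN; interior l_c = 56, r_n = 211.2 kN; R_n = 86.4 + 2·211.2 = 508.8 kN → 382 kN.
Block shear: A_gv = 1900, A_nv = 1250, A_nt = 220 mm²; R_n = min(0.6F_uA_nv, 0.6F_yA_gv) + U_bs·F_u·A_nt = 373 kN → 280 kN.
Block shear governs: 280 kN.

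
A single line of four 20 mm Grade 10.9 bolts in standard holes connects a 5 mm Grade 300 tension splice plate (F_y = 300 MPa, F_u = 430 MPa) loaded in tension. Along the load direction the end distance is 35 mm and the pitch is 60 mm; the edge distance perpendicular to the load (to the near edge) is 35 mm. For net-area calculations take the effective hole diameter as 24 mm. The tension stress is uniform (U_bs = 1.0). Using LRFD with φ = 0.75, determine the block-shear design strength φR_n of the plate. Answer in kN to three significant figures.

164 kN

Shear plane L_v = 35 + 3·60 = 215 mm; A_gv = 215 × 5 = 1075 mm².
A_nv = (215 − 3.5·24) × 5 = 655 mm².
A_nt = (35 − 0.5·24) × 5 = 115 mm².
0.6 F_u A_nv = 169 kN; 0.6 F_y A_gv = 193.5 kN → shear rupture governs the shear term.
R_n = 169 + 1.0 × 430 × 115 / 1000 = 218.4 kN.
Design strength φR_n = 0.75 × 218.4 = 164 kN.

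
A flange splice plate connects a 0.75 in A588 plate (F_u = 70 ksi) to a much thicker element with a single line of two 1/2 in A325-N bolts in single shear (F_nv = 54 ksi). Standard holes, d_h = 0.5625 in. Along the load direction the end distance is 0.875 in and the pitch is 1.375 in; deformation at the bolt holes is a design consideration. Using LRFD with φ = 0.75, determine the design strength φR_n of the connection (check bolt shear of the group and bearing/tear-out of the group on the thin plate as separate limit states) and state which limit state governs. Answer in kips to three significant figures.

15.9 kips (bolt shear governs)

Bolt shear: A_b = π·0.5²/4 = 0.1963 in²; R_n = 54 × 0.1963 × 2 × 1 = 21.21 kips → 0.75 × 21.21 = 15.9 kips.
Bearing (1.2 l_c t F_u ≤ 2.4 d t F_u): upper limit = 2.4·0.5·0.75·70 = 63 kips.
  Edge l_c = 0.875 − 0.5625/2 = 0.5938 → r_n = 37.41 kips; interior l_c = 1.375 − 0.5625 = 0.8125 → r_n = 51.19 kips.
  R_n,bearing = 1·37.41 + 1·51.19 = 88.59 kips → 0.75 × 88.59 = 66.4 kips.
Bolt shear governs: 15.9 kips.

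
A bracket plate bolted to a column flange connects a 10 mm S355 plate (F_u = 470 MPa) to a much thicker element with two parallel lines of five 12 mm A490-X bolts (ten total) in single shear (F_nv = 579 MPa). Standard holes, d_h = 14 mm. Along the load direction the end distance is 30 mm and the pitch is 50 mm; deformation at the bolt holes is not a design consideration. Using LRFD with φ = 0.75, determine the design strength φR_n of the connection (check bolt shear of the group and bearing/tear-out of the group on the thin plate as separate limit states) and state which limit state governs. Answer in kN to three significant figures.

Bolt shear: A_b = π·12²/4 = 113.1 mm²; R_n = 579 × 113.1 × 10 × 1 / 1000 = 654.8 kN → 0.75 × 654.8 = 491 kN.
Bearing (1.5 l_c t F_u ≤ 3.0 d t F_u): upper limit = 3.0·12·10·470 / 1000 = 169.2 kN.
  Edge l_c = 30 − 14/2 = 23 → r_n = 162.2 kN; interior l_c = 50 − 14 = 36 → r_n = 169.2 kN.
  R_n,bearing = 2·162.2 + 8·169.2 = 1678 kN → 0.75 × 1678 = 1260 kN.
Bolt shear governs: 491 kN.

491 kN (bolt shear governs)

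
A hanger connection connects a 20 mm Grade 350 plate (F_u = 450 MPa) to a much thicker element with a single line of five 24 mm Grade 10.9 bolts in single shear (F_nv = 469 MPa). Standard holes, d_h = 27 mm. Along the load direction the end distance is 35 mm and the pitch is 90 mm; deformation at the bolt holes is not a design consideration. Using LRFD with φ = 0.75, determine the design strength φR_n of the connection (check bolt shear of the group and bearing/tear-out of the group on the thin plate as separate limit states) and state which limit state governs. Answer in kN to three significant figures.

Bolt shear: A_b = π·24²/4 = 452.4 mm²; R_n = 469 × 452.4 × 5 × 1 / 1000 = 1061 kN → 0.75 × 1061 = 796 kN.
Bearing (1.5 l_c t F_u ≤ 3.0 d t F_u): upper limit = 3.0·24·20·450 / 1000 = 648 kN.
  Edge l_c = 35 − 27/2 = 21.5 → r_n = 290.2 kN; interior l_c = 90 − 27 = 63 → r_n = 648 kN.
  R_n,bearing = 1·290.2 + 4·648 = 2882 kN → 0.75 × 2882 = 2160 kN.
Bolt shear governs: 796 kN.

796 kN (bolt shear governs)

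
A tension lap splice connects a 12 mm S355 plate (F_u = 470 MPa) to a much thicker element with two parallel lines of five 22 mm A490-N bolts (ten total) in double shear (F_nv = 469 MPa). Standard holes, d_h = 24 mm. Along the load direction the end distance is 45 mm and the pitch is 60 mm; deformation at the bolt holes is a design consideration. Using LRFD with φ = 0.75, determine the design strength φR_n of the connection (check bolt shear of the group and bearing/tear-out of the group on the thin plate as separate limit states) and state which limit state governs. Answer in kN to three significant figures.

1800 kN (bearing governs)

Bolt shear: A_b = π·22²/4 = 380.1 mm²; R_n = 469 × 380.1 × 10 × 2 / 1000 = 3566 kN → 0.75 × 3566 = 2670 kN.
Bearing (1.2 l_c t F_u ≤ 2.4 d t F_u): upper limit = 2.4·22·12·470 / 1000 = 297.8 kN.
  Edge l_c = 45 − 24/2 = 33 → r_n = 223.3 kN; interior l_c = 60 − 24 = 36 → r_n = 243.6 kN.
  R_n,bearing = 2·223.3 + 8·243.6 = 2396 kN → 0.75 × 2396 = 1800 kN.
Bearing governs: 1800 kN.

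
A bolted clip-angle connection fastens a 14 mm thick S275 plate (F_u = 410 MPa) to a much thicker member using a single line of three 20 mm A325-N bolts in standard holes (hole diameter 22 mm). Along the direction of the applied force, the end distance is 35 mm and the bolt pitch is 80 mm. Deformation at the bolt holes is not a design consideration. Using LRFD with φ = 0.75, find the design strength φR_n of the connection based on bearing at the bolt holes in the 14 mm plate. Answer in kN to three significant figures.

Per bolt r_n = 1.5 l_c t F_u ≤ 3.0 d t F_u; upper limit = 3.0 × 20 × 14 × 410 / 1000 = 344.4 kN.
Edge bolt: l_c = 35 − 22/2 = 24 mm → 1.5 × 24 × 14 × 410 / 1000 = 206.6 → r_n = 206.6 kN.
Interior bolts: l_c = 80 − 22 = 58 mm → 1.5 × 58 × 14 × 410 / 1000 = 499.4 → r_n = 344.4 kN.
R_n = 1 × 206.6 + 2 × 344.4 = 895.4 kN.
Design strength φR_n = 0.75 × 895.4 = 672 kN.

672 kN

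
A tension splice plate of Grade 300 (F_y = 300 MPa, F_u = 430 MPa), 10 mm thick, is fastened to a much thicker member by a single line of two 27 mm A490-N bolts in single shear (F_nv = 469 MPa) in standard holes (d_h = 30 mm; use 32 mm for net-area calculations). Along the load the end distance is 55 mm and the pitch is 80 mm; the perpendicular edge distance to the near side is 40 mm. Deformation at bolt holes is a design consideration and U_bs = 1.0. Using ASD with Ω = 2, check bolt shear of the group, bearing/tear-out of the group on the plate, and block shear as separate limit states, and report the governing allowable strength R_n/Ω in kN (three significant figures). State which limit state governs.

164 kN (block shear governs)

Bolt shear: A_b = π·27²/4 = 572.6 mm²; R_n = 469 × 572.6 × 2 × 1 / 1000 = 537.1 kN → 537.1 / 2 = 269 kN.
Bearing: edge l_c = 40, r_n = 206.4 kN; interior l_c = 50, r_n = 258 kN; R_n = 206.4 + 1·258 = 464.4 kN → 232 kN.
Block shear: A_gv = 1350, A_nv = 870, A_nt = 240 mm²; R_n = min(0.6F_uA_nv, 0.6F_yA_gv) + U_bs·F_u·A_nt = 327.7 kN → 164 kN.
Block shear governs: 164 kN.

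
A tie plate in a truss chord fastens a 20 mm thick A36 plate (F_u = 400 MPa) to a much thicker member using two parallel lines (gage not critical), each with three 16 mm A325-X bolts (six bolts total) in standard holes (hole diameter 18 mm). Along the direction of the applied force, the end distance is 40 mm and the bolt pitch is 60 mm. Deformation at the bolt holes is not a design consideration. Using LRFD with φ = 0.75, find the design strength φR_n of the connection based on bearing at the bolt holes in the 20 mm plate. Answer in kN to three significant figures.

1710 kN

Per bolt r_n = 1.5 l_c t F_u ≤ 3.0 d t F_u; upper limit = 3.0 × 16 × 20 × 400 / 1000 = 384 kN.
Edge bolt: l_c = 40 − 18/2 = 31 mm → 1.5 × 31 × 20 × 400 / 1000 = 372 → r_n = 372 kN.
Interior bolts: l_c = 60 − 18 = 42 mm → 1.5 × 42 × 20 × 400 / 1000 = 504 → r_n = 384 kN.
R_n = 2 × 372 + 4 × 384 = 2280 kN.
Design strength φR_n = 0.75 × 2280 = 1710 kN.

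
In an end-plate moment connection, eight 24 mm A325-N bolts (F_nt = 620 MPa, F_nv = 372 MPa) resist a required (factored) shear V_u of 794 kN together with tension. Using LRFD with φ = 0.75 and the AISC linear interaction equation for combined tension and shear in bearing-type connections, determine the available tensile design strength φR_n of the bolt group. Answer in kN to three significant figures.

A_b = π·24²/4 = 452.4 mm²; f_rv = 794 × 1000 / (8 × 452.4) = 219.4 MPa.
F'_nt = 1.3 F_nt − (F_nt / φF_nv) f_rv = 1.3·620 − (620/(0.75·372))·219.4 = 318.5 MPa, capped at F_nt → F'_nt = 318.5 MPa.
R_n = F'_nt · A_b · n = 318.5 × 452.4 × 8 / 1000 = 1153 kN.
Design strength φR_n = 0.75 × 1153 = 864 kN.

864 kN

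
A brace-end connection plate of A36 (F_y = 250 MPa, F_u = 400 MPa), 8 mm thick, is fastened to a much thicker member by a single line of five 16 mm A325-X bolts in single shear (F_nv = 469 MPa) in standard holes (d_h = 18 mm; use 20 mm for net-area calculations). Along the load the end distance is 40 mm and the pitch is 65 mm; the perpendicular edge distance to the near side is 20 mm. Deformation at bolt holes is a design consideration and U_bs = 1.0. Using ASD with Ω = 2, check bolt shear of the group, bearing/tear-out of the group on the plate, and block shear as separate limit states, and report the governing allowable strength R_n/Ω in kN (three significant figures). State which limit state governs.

196 kN (block shear governs)

Bolt shear: A_b = π·16²/4 = 201.1 mm²; R_n = 469 × 201.1 × 5 × 1 / 1000 = 471.5 kN → 471.5 / 2 = 236 kN.
Bearing: edge l_c = 31, r_n = 119 kN; interior l_c = 47, r_n = 122.9 kN; R_n = 119 + 4·122.9 = 610.6 kN → 305 kN.
Block shear: A_gv = 2400, A_nv = 1680, A_nt = 80 mm²; R_n = min(0.6F_uA_nv, 0.6F_yA_gv) + U_bs·F_u·A_nt = 392 kN → 196 kN.
Block shear governs: 196 kN.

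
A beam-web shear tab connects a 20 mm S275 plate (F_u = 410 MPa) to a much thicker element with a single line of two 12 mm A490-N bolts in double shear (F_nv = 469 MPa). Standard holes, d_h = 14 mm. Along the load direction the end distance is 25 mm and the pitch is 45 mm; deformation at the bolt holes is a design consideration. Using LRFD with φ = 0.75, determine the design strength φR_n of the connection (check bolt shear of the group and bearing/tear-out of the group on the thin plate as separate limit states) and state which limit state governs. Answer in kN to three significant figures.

Bolt shear: A_b = π·12²/4 = 113.1 mm²; R_n = 469 × 113.1 × 2 × 2 / 1000 = 212.2 kN → 0.75 × 212.2 = 159 kN.
Bearing (1.2 l_c t F_u ≤ 2.4 d t F_u): upper limit = 2.4·12·20·410 / 1000 = 236.2 kN.
  Edge l_c = 25 − 14/2 = 18 → r_n = 177.1 kN; interior l_c = 45 − 14 = 31 → r_n = 236.2 kN.
  R_n,bearing = 1·177.1 + 1·236.2 = 413.3 kN → 0.75 × 413.3 = 310 kN.
Bolt shear governs: 159 kN.

159 kN (bolt shear governs)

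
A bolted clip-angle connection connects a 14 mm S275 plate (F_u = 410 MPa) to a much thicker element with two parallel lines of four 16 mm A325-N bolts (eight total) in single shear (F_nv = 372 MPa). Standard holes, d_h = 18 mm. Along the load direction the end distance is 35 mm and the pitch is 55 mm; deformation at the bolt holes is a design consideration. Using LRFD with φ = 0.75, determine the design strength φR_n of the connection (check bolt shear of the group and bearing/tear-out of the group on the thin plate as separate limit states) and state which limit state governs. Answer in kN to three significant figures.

Bolt shear: A_b = π·16²/4 = 201.1 mm²; R_n = 372 × 201.1 × 8 × 1 / 1000 = 598.4 kN → 0.75 × 598.4 = 449 kN.
Bearing (1.2 l_c t F_u ≤ 2.4 d t F_u): upper limit = 2.4·16·14·410 / 1000 = 220.4 kN.
  Edge l_c = 35 − 18/2 = 26 → r_n = 179.1 kN; interior l_c = 55 − 18 = 37 → r_n = 220.4 kN.
  R_n,bearing = 2·179.1 + 6·220.4 = 1681 kN → 0.75 × 1681 = 1260 kN.
Bolt shear governs: 449 kN.

449 kN (bolt shear governs)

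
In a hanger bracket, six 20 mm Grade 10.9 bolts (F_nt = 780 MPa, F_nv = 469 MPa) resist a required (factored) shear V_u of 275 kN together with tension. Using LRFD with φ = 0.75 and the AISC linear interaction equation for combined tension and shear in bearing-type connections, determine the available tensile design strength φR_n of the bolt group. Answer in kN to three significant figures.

A_b = π·20²/4 = 314.2 mm²; f_rv = 275 × 1000 / (6 × 314.2) = 145.9 MPa.
F'_nt = 1.3 F_nt − (F_nt / φF_nv) f_rv = 1.3·780 − (780/(0.75·469))·145.9 = 690.5 MPa, capped at F_nt → F'_nt = 690.5 MPa.
R_n = F'_nt · A_b · n = 690.5 × 314.2 × 6 / 1000 = 1302 kN.
Design strength φR_n = 0.75 × 1302 = 976 kN.

976 kN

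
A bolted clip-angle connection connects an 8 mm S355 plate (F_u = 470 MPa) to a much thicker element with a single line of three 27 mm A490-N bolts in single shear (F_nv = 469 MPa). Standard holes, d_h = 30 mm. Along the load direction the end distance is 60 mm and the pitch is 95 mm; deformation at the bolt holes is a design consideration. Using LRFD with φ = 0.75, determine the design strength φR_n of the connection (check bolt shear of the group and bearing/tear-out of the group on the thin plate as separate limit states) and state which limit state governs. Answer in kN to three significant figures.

518 kN (bearing governs)

Bolt shear: A_b = π·27²/4 = 572.6 mm²; R_n = 469 × 572.6 × 3 × 1 / 1000 = 805.6 kN → 0.75 × 805.6 = 604 kN.
Bearing (1.2 l_c t F_u ≤ 2.4 d t F_u): upper limit = 2.4·27·8·470 / 1000 = 243.6 kN.
  Edge l_c = 60 − 30/2 = 45 → r_n = 203 kN; interior l_c = 95 − 30 = 65 → r_n = 243.6 kN.
  R_n,bearing = 1·203 + 2·243.6 = 690.3 kN → 0.75 × 690.3 = 518 kN.
Bearing governs: 518 kN.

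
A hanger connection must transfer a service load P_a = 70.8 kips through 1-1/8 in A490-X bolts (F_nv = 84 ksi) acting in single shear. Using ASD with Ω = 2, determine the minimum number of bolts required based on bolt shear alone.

A_b = π·1.125²/4 = 0.994 in².
Per-bolt allowable strength R_n/Ω = 84 × 0.994 × 1 / 2 = 41.75 kips.
n ≥ 70.8 / 41.75 = 1.696 → use 2 bolts.

2 bolts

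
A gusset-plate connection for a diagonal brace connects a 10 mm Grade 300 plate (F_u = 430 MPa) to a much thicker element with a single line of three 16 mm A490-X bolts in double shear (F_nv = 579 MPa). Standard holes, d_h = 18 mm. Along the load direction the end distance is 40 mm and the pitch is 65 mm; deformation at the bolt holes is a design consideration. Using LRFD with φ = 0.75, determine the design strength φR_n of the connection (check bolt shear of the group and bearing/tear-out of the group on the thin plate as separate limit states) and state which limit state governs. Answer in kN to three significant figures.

Bolt shear: A_b = π·16²/4 = 201.1 mm²; R_n = 579 × 201.1 × 3 × 2 / 1000 = 698.5 kN → 0.75 × 698.5 = 524 kN.
Bearing (1.2 l_c t F_u ≤ 2.4 d t F_u): upper limit = 2.4·16·10·430 / 1000 = 165.1 kN.
  Edge l_c = 40 − 18/2 = 31 → r_n = 160 kN; interior l_c = 65 − 18 = 47 → r_n = 165.1 kN.
  R_n,bearing = 1·160 + 2·165.1 = 490.2 kN → 0.75 × 490.2 = 368 kN.
Bearing governs: 368 kN.

368 kN (bearing governs)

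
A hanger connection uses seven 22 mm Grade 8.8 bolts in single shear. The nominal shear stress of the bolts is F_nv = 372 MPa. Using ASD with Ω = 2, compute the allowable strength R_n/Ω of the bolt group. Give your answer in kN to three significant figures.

A_b = π × 22² / 4 = 380.1 mm².
R_n = F_nv · A_b · n · n_s = 372 × 380.1 × 7 × 1 / 1000 = 989.9 kN.
Allowable strength R_n/Ω = 989.9 / 2 = 495 kN.

495 kN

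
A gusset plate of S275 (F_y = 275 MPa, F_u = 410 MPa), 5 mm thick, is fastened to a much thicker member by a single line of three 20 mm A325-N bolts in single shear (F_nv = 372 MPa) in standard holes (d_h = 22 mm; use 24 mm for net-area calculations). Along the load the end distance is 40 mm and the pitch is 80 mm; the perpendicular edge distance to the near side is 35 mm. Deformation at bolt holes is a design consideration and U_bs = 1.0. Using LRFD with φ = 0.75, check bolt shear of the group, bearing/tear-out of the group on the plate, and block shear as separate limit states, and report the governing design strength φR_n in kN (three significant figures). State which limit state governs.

159 kN (block shear governs)

Bolt shear: A_b = π·20²/4 = 314.2 mm²; R_n = 372 × 314.2 × 3 × 1 / 1000 = 350.6 kN → 0.75 × 350.6 = 263 kN.
Bearing: edge l_c = 29, r_n = 71.34 kN; interior l_c = 58, r_n = 98.4 kN; R_n = 71.34 + 2·98.4 = 268.1 kN → 201 kN.
Block shear: A_gv = 1000, A_nv = 700, A_nt = 115 mm²; R_n = min(0.6F_uA_nv, 0.6F_yA_gv) + U_bs·F_u·A_nt = 212.2 kN → 159 kN.
Block shear governs: 159 kN.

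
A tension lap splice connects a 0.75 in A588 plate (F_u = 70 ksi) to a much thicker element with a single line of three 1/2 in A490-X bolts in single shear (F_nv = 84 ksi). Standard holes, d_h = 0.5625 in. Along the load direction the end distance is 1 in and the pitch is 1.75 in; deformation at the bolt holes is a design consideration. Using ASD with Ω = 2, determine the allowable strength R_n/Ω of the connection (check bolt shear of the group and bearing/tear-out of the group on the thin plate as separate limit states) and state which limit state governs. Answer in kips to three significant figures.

24.7 kips (bolt shear governs)

Bolt shear: A_b = π·0.5²/4 = 0.1963 in²; R_n = 84 × 0.1963 × 3 × 1 = 49.48 kips → 49.48 / 2 = 24.7 kips.
Bearing (1.2 l_c t F_u ≤ 2.4 d t F_u): upper limit = 2.4·0.5·0.75·70 = 63 kips.
  Edge l_c = 1 − 0.5625/2 = 0.7188 → r_n = 45.28 kips; interior l_c = 1.75 − 0.5625 = 1.188 → r_n = 63 kips.
  R_n,bearing = 1·45.28 + 2·63 = 171.3 kips → 171.3 / 2 = 85.6 kips.
Bolt shear governs: 24.7 kips.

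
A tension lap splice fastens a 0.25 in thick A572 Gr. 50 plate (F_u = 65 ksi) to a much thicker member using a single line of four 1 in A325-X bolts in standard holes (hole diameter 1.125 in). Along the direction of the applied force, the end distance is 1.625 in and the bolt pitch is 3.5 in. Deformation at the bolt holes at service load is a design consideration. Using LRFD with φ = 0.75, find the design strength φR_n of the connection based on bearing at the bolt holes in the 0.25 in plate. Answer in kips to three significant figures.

Per bolt r_n = 1.2 l_c t F_u ≤ 2.4 d t F_u; upper limit = 2.4 × 1 × 0.25 × 65 = 39 kips.
Edge bolt: l_c = 1.625 − 1.125/2 = 1.062 in → 1.2 × 1.062 × 0.25 × 65 = 20.72 → r_n = 20.72 kips.
Interior bolts: l_c = 3.5 − 1.125 = 2.375 in → 1.2 × 2.375 × 0.25 × 65 = 46.31 → r_n = 39 kips.
R_n = 1 × 20.72 + 3 × 39 = 137.7 kips.
Design strength φR_n = 0.75 × 137.7 = 103 kips.

103 kips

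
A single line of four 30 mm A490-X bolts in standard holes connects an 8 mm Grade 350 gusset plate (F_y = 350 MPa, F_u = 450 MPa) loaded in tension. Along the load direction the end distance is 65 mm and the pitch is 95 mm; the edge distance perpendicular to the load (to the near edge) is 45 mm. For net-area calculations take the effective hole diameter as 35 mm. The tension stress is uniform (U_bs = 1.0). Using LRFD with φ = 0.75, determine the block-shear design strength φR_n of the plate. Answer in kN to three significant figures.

Shear plane L_v = 65 + 3·95 = 350 mm; A_gv = 350 × 8 = 2800 mm².
A_nv = (350 − 3.5·35) × 8 = 1820 mm².
A_nt = (45 − 0.5·35) × 8 = 220 mm².
0.6 F_u A_nv = 491.4 kN; 0.6 F_y A_gv = 588 kN → shear rupture governs the shear term.
R_n = 491.4 + 1.0 × 450 × 220 / 1000 = 590.4 kN.
Design strength φR_n = 0.75 × 590.4 = 443 kN.

443 kN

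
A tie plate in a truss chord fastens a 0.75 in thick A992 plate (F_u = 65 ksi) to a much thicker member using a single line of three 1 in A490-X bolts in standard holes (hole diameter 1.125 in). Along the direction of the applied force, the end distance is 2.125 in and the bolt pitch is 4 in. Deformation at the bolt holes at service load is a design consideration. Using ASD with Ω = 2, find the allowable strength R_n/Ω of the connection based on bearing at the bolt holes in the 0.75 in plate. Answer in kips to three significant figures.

Per bolt r_n = 1.2 l_c t F_u ≤ 2.4 d t F_u; upper limit = 2.4 × 1 × 0.75 × 65 = 117 kips.
Edge bolt: l_c = 2.125 − 1.125/2 = 1.562 in → 1.2 × 1.562 × 0.75 × 65 = 91.41 → r_n = 91.41 kips.
Interior bolts: l_c = 4 − 1.125 = 2.875 in → 1.2 × 2.875 × 0.75 × 65 = 168.2 → r_n = 117 kips.
R_n = 1 × 91.41 + 2 × 117 = 325.4 kips.
Allowable strength R_n/Ω = 325.4 / 2 = 163 kips.

163 kips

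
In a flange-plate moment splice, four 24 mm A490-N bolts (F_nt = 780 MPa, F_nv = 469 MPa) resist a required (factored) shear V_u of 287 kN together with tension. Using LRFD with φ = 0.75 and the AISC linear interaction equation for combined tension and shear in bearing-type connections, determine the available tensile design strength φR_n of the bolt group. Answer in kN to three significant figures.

A_b = π·24²/4 = 452.4 mm²; f_rv = 287 × 1000 / (4 × 452.4) = 158.6 MPa.
F'_nt = 1.3 F_nt − (F_nt / φF_nv) f_rv = 1.3·780 − (780/(0.75·469))·158.6 = 662.3 MPa, capped at F_nt → F'_nt = 662.3 MPa.
R_n = F'_nt · A_b · n = 662.3 × 452.4 × 4 / 1000 = 1198 kN.
Design strength φR_n = 0.75 × 1198 = 899 kN.

899 kN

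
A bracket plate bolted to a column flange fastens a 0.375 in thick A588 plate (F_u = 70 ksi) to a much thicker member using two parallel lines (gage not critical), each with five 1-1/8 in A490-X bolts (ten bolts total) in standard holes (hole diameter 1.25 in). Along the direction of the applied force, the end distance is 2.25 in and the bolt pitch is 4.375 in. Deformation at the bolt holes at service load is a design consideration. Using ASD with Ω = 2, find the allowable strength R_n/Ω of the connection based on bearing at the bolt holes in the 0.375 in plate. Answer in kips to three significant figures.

Per bolt r_n = 1.2 l_c t F_u ≤ 2.4 d t F_u; upper limit = 2.4 × 1.125 × 0.375 × 70 = 70.88 kips.
Edge bolt: l_c = 2.25 − 1.25/2 = 1.625 in → 1.2 × 1.625 × 0.375 × 70 = 51.19 → r_n = 51.19 kips.
Interior bolts: l_c = 4.375 − 1.25 = 3.125 in → 1.2 × 3.125 × 0.375 × 70 = 98.44 → r_n = 70.88 kips.
R_n = 2 × 51.19 + 8 × 70.88 = 669.4 kips.
Allowable strength R_n/Ω = 669.4 / 2 = 335 kips.

335 kips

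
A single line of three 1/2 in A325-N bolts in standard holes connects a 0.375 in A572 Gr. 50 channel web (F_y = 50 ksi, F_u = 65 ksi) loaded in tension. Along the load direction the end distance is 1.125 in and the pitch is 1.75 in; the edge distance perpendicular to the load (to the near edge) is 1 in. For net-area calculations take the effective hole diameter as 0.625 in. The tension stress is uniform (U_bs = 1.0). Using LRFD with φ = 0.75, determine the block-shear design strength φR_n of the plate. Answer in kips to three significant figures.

Shear plane L_v = 1.125 + 2·1.75 = 4.625 in; A_gv = 4.625 × 0.375 = 1.734 in².
A_nv = (4.625 − 2.5·0.625) × 0.375 = 1.148 in².
A_nt = (1 − 0.5·0.625) × 0.375 = 0.2578 in².
0.6 F_u A_nv = 44.79 kips; 0.6 F_y A_gv = 52.03 kips → shear rupture governs the shear term.
R_n = 44.79 + 1.0 × 65 × 0.2578 = 61.55 kips.
Design strength φR_n = 0.75 × 61.55 = 46.2 kips.

46.2 kips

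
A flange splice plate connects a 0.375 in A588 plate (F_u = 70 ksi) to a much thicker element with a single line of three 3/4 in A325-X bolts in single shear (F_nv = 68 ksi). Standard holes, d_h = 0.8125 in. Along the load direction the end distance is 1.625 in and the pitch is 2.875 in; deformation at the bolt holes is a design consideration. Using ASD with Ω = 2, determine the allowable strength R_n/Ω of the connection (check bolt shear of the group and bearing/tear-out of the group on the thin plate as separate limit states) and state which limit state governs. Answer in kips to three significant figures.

Bolt shear: A_b = π·0.75²/4 = 0.4418 in²; R_n = 68 × 0.4418 × 3 × 1 = 90.12 kips → 90.12 / 2 = 45.1 kips.
Bearing (1.2 l_c t F_u ≤ 2.4 d t F_u): upper limit = 2.4·0.75·0.375·70 = 47.25 kips.
  Edge l_c = 1.625 − 0.8125/2 = 1.219 → r_n = 38.39 kips; interior l_c = 2.875 − 0.8125 = 2.062 → r_n = 47.25 kips.
  R_n,bearing = 1·38.39 + 2·47.25 = 132.9 kips → 132.9 / 2 = 66.4 kips.
Bolt shear governs: 45.1 kips.

45.1 kips (bolt shear governs)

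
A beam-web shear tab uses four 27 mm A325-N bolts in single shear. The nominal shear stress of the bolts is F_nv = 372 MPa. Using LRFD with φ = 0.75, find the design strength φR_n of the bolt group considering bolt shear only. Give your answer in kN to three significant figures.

A_b = π × 27² / 4 = 572.6 mm².
R_n = F_nv · A_b · n · n_s = 372 × 572.6 × 4 × 1 / 1000 = 852 kN.
Design strength φR_n = 0.75 × 852 = 639 kN.

639 kN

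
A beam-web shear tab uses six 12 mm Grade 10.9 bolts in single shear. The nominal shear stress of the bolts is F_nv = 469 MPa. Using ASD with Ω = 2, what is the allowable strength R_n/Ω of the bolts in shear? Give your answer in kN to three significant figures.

159 kN

A_b = π × 12² / 4 = 113.1 mm².
R_n = F_nv · A_b · n · n_s = 469 × 113.1 × 6 × 1 / 1000 = 318.3 kN.
Allowable strength R_n/Ω = 318.3 / 2 = 159 kN.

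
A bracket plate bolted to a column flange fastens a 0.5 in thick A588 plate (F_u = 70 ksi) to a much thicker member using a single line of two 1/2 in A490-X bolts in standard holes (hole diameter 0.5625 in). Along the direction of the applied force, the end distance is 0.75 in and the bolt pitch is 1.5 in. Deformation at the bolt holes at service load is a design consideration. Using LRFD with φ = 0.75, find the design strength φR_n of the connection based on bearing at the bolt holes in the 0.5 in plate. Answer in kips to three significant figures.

44.3 kips

Per bolt r_n = 1.2 l_c t F_u ≤ 2.4 d t F_u; upper limit = 2.4 × 0.5 × 0.5 × 70 = 42 kips.
Edge bolt: l_c = 0.75 − 0.5625/2 = 0.4688 in → 1.2 × 0.4688 × 0.5 × 70 = 19.69 → r_n = 19.69 kips.
Interior bolts: l_c = 1.5 − 0.5625 = 0.9375 in → 1.2 × 0.9375 × 0.5 × 70 = 39.38 → r_n = 39.38 kips.
R_n = 1 × 19.69 + 1 × 39.38 = 59.06 kips.
Design strength φR_n = 0.75 × 59.06 = 44.3 kips.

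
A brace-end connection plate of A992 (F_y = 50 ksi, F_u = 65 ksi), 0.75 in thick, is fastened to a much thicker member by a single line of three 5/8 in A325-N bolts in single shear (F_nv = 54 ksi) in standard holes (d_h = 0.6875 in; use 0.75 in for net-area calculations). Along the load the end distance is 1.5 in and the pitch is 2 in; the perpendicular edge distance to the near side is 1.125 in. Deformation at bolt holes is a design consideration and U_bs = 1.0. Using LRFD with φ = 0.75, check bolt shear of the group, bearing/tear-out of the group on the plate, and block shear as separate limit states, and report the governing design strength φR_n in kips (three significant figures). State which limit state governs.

37.3 kips (bolt shear governs)

Bolt shear: A_b = π·0.625²/4 = 0.3068 in²; R_n = 54 × 0.3068 × 3 × 1 = 49.7 kips → 0.75 × 49.7 = 37.3 kips.
Bearing: edge l_c = 1.156, r_n = 67.64 kips; interior l_c = 1.312, r_n = 73.12 kips; R_n = 67.64 + 2·73.12 = 213.9 kips → 160 kips.
Block shear: A_gv = 4.125, A_nv = 2.719, A_nt = 0.5625 in²; R_n = min(0.6F_uA_nv, 0.6F_yA_gv) + U_bs·F_u·A_nt = 142.6 kips → 107 kips.
Bolt shear governs: 37.3 kips.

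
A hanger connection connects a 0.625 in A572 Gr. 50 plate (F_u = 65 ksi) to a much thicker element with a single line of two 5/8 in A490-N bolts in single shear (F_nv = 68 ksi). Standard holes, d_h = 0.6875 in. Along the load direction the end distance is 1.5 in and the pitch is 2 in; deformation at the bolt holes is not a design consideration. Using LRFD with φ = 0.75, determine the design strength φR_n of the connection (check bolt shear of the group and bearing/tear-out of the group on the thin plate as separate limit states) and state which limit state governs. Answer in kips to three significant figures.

Bolt shear: A_b = π·0.625²/4 = 0.3068 in²; R_n = 68 × 0.3068 × 2 × 1 = 41.72 kips → 0.75 × 41.72 = 31.3 kips.
Bearing (1.5 l_c t F_u ≤ 3.0 d t F_u): upper limit = 3.0·0.625·0.625·65 = 76.17 kips.
  Edge l_c = 1.5 − 0.6875/2 = 1.156 → r_n = 70.46 kips; interior l_c = 2 − 0.6875 = 1.312 → r_n = 76.17 kips.
  R_n,bearing = 1·70.46 + 1·76.17 = 146.6 kips → 0.75 × 146.6 = 110 kips.
Bolt shear governs: 31.3 kips.

31.3 kips (bolt shear governs)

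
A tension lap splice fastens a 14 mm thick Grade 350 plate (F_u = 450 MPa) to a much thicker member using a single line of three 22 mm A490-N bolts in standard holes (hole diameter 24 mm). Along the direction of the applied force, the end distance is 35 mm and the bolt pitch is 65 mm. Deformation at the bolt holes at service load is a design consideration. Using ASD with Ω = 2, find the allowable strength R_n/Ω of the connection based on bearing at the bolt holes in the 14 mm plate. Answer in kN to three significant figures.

397 kN

Per bolt r_n = 1.2 l_c t F_u ≤ 2.4 d t F_u; upper limit = 2.4 × 22 × 14 × 450 / 1000 = 332.6 kN.
Edge bolt: l_c = 35 − 24/2 = 23 mm → 1.2 × 23 × 14 × 450 / 1000 = 173.9 → r_n = 173.9 kN.
Interior bolts: l_c = 65 − 24 = 41 mm → 1.2 × 41 × 14 × 450 / 1000 = 310 → r_n = 310 kN.
R_n = 1 × 173.9 + 2 × 310 = 793.8 kN.
Allowable strength R_n/Ω = 793.8 / 2 = 397 kN.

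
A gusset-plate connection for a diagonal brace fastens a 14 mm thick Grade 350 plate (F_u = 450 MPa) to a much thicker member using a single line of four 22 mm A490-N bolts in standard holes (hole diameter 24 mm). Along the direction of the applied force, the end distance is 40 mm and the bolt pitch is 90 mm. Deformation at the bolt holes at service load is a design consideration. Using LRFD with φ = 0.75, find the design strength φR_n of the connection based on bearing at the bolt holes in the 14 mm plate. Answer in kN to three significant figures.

Per bolt r_n = 1.2 l_c t F_u ≤ 2.4 d t F_u; upper limit = 2.4 × 22 × 14 × 450 / 1000 = 332.6 kN.
Edge bolt: l_c = 40 − 24/2 = 28 mm → 1.2 × 28 × 14 × 450 / 1000 = 211.7 → r_n = 211.7 kN.
Interior bolts: l_c = 90 − 24 = 66 mm → 1.2 × 66 × 14 × 450 / 1000 = 499 → r_n = 332.6 kN.
R_n = 1 × 211.7 + 3 × 332.6 = 1210 kN.
Design strength φR_n = 0.75 × 1210 = 907 kN.

907 kN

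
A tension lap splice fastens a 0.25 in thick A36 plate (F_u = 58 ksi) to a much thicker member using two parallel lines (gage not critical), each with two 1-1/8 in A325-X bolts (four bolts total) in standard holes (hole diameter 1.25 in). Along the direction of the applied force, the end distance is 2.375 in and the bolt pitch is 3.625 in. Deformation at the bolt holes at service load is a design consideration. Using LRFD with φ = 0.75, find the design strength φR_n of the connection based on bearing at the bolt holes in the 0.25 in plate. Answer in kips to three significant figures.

Per bolt r_n = 1.2 l_c t F_u ≤ 2.4 d t F_u; upper limit = 2.4 × 1.125 × 0.25 × 58 = 39.15 kips.
Edge bolt: l_c = 2.375 − 1.25/2 = 1.75 in → 1.2 × 1.75 × 0.25 × 58 = 30.45 → r_n = 30.45 kips.
Interior bolts: l_c = 3.625 − 1.25 = 2.375 in → 1.2 × 2.375 × 0.25 × 58 = 41.33 → r_n = 39.15 kips.
R_n = 2 × 30.45 + 2 × 39.15 = 139.2 kips.
Design strength φR_n = 0.75 × 139.2 = 104 kips.

104 kips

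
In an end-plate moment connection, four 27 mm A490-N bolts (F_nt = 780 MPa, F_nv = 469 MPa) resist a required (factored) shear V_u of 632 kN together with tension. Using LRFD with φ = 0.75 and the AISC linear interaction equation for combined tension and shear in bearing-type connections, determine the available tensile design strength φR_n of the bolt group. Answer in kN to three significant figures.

691 kN

A_b = π·27²/4 = 572.6 mm²; f_rv = 632 × 1000 / (4 × 572.6) = 276 MPa.
F'_nt = 1.3 F_nt − (F_nt / φF_nv) f_rv = 1.3·780 − (780/(0.75·469))·276 = 402.1 MPa, capped at F_nt → F'_nt = 402.1 MPa.
R_n = F'_nt · A_b · n = 402.1 × 572.6 × 4 / 1000 = 920.8 kN.
Design strength φR_n = 0.75 × 920.8 = 691 kN.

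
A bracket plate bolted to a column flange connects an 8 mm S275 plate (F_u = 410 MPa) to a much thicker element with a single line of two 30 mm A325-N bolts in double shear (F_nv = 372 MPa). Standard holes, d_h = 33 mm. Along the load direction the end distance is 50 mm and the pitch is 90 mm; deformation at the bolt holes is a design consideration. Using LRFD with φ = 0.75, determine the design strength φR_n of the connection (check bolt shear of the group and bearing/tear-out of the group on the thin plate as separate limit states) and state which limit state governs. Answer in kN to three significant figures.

Bolt shear: A_b = π·30²/4 = 706.9 mm²; R_n = 372 × 706.9 × 2 × 2 / 1000 = 1052 kN → 0.75 × 1052 = 789 kN.
Bearing (1.2 l_c t F_u ≤ 2.4 d t F_u): upper limit = 2.4·30·8·410 / 1000 = 236.2 kN.
  Edge l_c = 50 − 33/2 = 33.5 → r_n = 131.9 kN; interior l_c = 90 − 33 = 57 → r_n = 224.4 kN.
  R_n,bearing = 1·131.9 + 1·224.4 = 356.2 kN → 0.75 × 356.2 = 267 kN.
Bearing governs: 267 kN.

267 kN (bearing governs)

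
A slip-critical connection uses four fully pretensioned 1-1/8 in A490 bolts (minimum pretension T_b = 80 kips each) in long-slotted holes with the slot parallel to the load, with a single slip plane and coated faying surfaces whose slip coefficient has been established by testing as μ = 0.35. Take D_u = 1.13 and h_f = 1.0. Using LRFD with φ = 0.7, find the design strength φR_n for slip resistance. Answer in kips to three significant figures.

88.6 kips

R_n = μ · D_u · h_f · T_b · n_s · n_b = 0.35 × 1.13 × 1.0 × 80 × 1 × 4 = 126.6 kips.
Design strength φR_n = 0.7 × 126.6 = 88.6 kips.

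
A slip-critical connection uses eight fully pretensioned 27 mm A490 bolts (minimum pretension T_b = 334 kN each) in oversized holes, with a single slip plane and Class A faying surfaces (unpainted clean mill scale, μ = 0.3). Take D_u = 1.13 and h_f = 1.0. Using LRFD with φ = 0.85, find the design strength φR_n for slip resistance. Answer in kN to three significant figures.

R_n = μ · D_u · h_f · T_b · n_s · n_b = 0.3 × 1.13 × 1.0 × 334 × 1 × 8 = 905.8 kN.
Design strength φR_n = 0.85 × 905.8 = 770 kN.

770 kN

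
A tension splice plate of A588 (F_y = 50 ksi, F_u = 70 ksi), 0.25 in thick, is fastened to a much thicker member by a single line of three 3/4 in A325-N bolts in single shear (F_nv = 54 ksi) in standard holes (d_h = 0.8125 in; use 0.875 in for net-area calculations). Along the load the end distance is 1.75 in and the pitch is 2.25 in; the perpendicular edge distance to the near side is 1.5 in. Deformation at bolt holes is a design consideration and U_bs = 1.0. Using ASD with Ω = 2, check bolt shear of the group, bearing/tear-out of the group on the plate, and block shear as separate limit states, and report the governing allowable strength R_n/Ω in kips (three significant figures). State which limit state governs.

30.6 kips (block shear governs)

Bolt shear: A_b = π·0.75²/4 = 0.4418 in²; R_n = 54 × 0.4418 × 3 × 1 = 71.57 kips → 71.57 / 2 = 35.8 kips.
Bearing: edge l_c = 1.344, r_n = 28.22 kips; interior l_c = 1.438, r_n = 30.19 kips; R_n = 28.22 + 2·30.19 = 88.59 kips → 44.3 kips.
Block shear: A_gv = 1.562, A_nv = 1.016, A_nt = 0.2656 in²; R_n = min(0.6F_uA_nv, 0.6F_yA_gv) + U_bs·F_u·A_nt = 61.25 kips → 30.6 kips.
Block shear governs: 30.6 kips.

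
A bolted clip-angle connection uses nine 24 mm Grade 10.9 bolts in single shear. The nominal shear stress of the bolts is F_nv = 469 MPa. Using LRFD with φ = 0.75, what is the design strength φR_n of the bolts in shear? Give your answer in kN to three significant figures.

A_b = π × 24² / 4 = 452.4 mm².
R_n = F_nv · A_b · n · n_s = 469 × 452.4 × 9 × 1 / 1000 = 1910 kN.
Design strength φR_n = 0.75 × 1910 = 1430 kN.

1430 kN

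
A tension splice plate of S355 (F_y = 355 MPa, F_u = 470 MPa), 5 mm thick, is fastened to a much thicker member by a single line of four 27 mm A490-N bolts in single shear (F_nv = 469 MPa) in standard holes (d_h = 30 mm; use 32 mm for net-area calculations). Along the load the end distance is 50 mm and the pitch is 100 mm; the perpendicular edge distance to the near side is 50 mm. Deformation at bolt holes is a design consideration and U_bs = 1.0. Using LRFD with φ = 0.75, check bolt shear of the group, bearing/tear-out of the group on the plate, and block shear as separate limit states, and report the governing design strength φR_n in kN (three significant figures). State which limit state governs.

Bolt shear: A_b = π·27²/4 = 572.6 mm²; R_n = 469 × 572.6 × 4 × 1 / 1000 = 1074 kN → 0.75 × 1074 = 806 kN.
Bearing: edge l_c = 35, r_n = 98.7 kN; interior l_c = 70, r_n = 152.3 kN; R_n = 98.7 + 3·152.3 = 555.5 kN → 417 kN.
Block shear: A_gv = 1750, A_nv = 1190, A_nt = 170 mm²; R_n = min(0.6F_uA_nv, 0.6F_yA_gv) + U_bs·F_u·A_nt = 415.5 kN → 312 kN.
Block shear governs: 312 kN.

312 kN (block shear governs)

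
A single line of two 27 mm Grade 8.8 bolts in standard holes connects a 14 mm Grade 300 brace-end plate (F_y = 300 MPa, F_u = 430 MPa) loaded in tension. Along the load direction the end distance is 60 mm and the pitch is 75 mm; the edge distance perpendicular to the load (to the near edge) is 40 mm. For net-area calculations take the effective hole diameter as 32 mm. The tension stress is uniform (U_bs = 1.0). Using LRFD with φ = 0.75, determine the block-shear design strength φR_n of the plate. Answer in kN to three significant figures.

344 kN

Shear plane L_v = 60 + 1·75 = 135 mm; A_gv = 135 × 14 = 1890 mm².
A_nv = (135 − 1.5·32) × 14 = 1218 mm².
A_nt = (40 − 0.5·32) × 14 = 336 mm².
0.6 F_u A_nv = 314.2 kN; 0.6 F_y A_gv = 340.2 kN → shear rupture governs the shear term.
R_n = 314.2 + 1.0 × 430 × 336 / 1000 = 458.7 kN.
Design strength φR_n = 0.75 × 458.7 = 344 kN.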